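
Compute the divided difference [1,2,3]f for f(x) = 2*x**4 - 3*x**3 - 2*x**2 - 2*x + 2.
30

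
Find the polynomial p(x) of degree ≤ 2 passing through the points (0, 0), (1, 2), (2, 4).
2*x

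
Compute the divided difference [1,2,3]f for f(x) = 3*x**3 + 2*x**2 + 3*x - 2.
20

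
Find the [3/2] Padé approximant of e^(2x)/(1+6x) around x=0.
(2644*x**3/7545 + 2553*x**2/2515 + 3792*x/2515 + 1)/(-7429*x**2/2515 + 13852*x/2515 + 1)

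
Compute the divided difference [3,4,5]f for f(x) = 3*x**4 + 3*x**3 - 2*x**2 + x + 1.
325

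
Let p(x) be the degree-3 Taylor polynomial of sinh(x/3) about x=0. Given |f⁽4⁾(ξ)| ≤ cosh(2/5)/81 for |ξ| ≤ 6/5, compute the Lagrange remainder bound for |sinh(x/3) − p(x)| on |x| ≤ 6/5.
2*cosh(2/5)/1875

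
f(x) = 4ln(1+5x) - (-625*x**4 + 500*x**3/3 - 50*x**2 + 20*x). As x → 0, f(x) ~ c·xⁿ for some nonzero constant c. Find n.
5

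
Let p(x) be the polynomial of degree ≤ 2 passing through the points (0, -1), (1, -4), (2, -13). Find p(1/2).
-7/4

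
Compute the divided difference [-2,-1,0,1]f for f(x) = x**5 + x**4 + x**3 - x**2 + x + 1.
4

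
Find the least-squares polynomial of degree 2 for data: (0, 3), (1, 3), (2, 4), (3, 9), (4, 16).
111/35 + (-68/35)x + (9/7)x²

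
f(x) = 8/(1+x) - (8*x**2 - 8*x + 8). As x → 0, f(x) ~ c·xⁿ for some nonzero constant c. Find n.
3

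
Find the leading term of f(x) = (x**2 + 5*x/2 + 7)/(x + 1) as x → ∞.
x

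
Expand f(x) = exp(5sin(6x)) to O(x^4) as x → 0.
1 + 30*x + 450*x**2 + 4320*x**3 + O(x**4)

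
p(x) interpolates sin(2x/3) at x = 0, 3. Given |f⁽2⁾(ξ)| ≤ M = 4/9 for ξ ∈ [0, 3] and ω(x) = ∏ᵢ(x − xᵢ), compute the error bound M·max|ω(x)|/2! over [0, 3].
1/2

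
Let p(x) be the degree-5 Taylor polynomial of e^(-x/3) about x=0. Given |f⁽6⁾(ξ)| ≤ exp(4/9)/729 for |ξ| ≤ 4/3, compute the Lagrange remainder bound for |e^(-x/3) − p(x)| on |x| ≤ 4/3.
256*exp(4/9)/23914845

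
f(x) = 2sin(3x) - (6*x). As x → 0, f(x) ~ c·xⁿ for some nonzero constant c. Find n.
3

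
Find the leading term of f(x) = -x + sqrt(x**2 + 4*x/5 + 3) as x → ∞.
2/5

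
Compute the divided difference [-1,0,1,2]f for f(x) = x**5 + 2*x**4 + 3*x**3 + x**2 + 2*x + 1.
12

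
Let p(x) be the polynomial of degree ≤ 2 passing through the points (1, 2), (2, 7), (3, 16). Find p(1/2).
1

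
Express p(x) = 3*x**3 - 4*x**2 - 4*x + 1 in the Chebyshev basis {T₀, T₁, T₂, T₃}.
-T₀ + (-7/4)T₁ + (-2)T₂ + (3/4)T₃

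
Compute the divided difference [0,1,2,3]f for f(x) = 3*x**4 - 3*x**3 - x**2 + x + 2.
15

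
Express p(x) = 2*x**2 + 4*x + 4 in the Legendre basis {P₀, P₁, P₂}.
(14/3)P₀ + (4)P₁ + (4/3)P₂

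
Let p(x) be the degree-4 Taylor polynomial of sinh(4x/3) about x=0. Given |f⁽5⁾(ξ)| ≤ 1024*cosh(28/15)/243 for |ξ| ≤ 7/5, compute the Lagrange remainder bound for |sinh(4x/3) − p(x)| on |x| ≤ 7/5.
2151296*cosh(28/15)/11390625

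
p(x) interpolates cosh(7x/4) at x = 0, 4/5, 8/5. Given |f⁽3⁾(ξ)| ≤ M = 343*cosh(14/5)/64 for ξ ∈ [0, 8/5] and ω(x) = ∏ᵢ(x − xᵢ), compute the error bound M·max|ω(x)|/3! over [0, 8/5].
343*sqrt(3)*cosh(14/5)/3375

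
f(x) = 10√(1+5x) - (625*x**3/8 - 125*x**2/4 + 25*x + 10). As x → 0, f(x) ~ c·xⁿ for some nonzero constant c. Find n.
4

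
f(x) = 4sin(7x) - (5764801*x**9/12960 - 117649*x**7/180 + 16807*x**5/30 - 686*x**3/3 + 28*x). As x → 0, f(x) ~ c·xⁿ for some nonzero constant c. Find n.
11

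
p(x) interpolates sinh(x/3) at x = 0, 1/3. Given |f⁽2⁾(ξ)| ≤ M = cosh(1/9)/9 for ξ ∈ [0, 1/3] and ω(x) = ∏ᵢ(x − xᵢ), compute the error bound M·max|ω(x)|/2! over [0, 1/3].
cosh(1/9)/648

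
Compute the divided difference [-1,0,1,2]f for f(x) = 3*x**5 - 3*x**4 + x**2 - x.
9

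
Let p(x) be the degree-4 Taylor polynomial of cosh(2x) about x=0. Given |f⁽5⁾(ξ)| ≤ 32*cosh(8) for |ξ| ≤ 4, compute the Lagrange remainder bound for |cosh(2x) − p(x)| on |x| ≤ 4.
4096*cosh(8)/15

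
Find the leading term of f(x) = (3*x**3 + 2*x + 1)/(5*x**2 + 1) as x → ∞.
3*x/5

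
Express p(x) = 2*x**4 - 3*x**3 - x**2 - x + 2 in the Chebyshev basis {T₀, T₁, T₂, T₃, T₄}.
(9/4)T₀ + (-13/4)T₁ + (1/2)T₂ + (-3/4)T₃ + (1/4)T₄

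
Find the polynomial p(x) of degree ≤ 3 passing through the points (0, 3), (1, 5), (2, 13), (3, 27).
3*x**2 - x + 3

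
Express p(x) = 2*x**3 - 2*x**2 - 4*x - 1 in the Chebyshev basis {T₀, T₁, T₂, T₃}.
(-2)T₀ + (-5/2)T₁ - T₂ + (1/2)T₃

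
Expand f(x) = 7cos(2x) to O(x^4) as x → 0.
7 - 14*x**2 + O(x**4)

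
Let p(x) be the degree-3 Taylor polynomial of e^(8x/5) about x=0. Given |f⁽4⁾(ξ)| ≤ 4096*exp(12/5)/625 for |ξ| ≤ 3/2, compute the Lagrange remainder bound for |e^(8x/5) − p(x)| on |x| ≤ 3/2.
864*exp(12/5)/625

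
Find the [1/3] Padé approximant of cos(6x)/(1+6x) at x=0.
(1 - 5*x/2)/(63*x**3 + 3*x**2 + 7*x/2 + 1)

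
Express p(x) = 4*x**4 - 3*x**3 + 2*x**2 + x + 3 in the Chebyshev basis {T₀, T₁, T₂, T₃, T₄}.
(11/2)T₀ + (-5/4)T₁ + (3)T₂ + (-3/4)T₃ + (1/2)T₄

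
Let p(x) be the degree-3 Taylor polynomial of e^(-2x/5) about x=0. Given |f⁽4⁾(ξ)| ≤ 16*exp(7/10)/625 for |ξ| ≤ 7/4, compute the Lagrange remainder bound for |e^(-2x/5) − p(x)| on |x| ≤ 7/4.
2401*exp(7/10)/240000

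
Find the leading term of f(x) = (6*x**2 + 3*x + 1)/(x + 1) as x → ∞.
6*x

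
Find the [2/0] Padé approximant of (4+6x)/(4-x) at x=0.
7*x**2/16 + 7*x/4 + 1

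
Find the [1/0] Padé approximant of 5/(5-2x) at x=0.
2*x/5 + 1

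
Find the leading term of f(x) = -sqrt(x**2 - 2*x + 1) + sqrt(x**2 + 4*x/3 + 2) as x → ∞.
5/3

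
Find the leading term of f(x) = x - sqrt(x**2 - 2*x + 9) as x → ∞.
1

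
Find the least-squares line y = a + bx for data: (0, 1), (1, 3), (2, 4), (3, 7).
a = 9/10, b = 19/10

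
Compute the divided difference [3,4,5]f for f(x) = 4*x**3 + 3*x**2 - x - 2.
51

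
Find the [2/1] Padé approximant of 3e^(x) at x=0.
(x**2/2 + 2*x + 3)/(1 - x/3)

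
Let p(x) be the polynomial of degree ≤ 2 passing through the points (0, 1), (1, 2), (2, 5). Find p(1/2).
5/4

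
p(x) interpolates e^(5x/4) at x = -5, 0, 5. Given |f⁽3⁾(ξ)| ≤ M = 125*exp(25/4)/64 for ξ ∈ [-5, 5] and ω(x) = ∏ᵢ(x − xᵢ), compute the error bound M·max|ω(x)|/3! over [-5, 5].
15625*sqrt(3)*exp(25/4)/1728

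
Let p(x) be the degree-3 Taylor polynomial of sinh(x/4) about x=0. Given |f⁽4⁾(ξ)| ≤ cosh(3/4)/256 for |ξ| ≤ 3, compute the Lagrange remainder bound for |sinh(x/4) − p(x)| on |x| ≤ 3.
27*cosh(3/4)/2048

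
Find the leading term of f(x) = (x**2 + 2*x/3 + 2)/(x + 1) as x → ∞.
x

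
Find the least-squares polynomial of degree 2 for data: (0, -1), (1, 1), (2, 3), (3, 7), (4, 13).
-27/35 + (19/35)x + (5/7)x²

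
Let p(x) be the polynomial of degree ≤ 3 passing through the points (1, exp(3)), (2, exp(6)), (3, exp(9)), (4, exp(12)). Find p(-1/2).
(-35*exp(9) - 189*exp(3) + 105 + 135*exp(6))*exp(3)/16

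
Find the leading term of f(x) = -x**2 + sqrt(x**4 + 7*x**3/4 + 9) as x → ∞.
7*x/8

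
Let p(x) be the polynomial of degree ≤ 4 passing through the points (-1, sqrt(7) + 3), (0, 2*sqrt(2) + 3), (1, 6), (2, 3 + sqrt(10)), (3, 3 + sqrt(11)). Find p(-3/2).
-105*sqrt(2)/16 - 45*sqrt(10)/32 + 35*sqrt(11)/128 + 315*sqrt(7)/128 + 759/64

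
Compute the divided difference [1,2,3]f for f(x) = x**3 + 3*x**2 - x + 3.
9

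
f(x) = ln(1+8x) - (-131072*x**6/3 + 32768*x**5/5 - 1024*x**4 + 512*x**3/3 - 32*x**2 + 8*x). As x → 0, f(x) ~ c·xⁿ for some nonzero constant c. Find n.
7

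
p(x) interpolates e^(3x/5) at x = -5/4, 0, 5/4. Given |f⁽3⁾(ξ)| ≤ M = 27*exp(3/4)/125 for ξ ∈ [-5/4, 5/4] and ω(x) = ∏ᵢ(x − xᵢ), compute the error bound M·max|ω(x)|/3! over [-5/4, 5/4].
sqrt(3)*exp(3/4)/64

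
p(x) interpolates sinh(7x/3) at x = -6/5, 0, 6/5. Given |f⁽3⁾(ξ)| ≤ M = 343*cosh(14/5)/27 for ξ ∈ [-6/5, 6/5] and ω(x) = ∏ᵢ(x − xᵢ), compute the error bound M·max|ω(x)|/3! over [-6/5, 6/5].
2744*sqrt(3)*cosh(14/5)/3375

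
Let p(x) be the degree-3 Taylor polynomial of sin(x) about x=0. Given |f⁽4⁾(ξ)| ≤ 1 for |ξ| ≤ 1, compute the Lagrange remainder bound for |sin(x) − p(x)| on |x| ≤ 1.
1/24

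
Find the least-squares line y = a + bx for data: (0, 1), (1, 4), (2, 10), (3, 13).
a = 7/10, b = 21/5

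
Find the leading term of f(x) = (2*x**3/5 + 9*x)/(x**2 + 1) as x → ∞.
2*x/5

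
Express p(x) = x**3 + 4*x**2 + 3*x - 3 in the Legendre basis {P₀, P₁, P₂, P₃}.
(-5/3)P₀ + (18/5)P₁ + (8/3)P₂ + (2/5)P₃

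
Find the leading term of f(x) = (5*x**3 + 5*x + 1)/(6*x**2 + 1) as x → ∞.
5*x/6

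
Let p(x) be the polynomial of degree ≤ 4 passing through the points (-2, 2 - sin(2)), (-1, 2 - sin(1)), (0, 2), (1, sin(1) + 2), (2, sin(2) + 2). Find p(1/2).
-sin(2)/16 + 5*sin(1)/8 + 2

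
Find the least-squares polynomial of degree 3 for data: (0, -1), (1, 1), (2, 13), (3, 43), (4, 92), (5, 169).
-41/42 + (-493/252)x + (121/42)x² + (31/36)x³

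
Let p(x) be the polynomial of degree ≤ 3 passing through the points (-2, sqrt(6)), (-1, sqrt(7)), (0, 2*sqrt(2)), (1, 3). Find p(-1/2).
-3/16 - sqrt(6)/16 + 9*sqrt(7)/16 + 9*sqrt(2)/8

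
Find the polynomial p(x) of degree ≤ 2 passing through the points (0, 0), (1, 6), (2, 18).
3*x**2 + 3*x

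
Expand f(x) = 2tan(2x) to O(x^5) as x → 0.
4*x + 16*x**3/3 + O(x**5)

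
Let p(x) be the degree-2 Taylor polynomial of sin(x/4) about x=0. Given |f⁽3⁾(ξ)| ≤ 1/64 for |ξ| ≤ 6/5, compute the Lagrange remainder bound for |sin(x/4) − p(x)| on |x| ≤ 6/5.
9/2000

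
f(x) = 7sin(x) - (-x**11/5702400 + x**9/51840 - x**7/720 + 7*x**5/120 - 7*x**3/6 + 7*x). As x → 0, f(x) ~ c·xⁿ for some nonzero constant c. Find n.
13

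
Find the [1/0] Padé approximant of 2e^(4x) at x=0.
8*x + 2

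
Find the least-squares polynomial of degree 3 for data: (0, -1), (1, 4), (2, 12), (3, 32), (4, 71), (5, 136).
-58/63 + (998/189)x + (-118/63)x² + (34/27)x³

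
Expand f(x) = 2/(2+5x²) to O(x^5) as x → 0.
1 - 5*x**2/2 + 25*x**4/4 + O(x**5)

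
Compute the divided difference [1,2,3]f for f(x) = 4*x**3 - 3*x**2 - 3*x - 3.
21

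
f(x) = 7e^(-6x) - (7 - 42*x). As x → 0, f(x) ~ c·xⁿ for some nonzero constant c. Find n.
2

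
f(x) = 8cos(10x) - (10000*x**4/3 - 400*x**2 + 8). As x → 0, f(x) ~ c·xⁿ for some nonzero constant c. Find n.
6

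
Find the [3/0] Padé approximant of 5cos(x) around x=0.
5 - 5*x**2/2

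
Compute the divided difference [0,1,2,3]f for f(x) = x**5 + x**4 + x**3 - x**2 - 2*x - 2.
32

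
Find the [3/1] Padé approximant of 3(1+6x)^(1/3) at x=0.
(-8*x**3 + 12*x**2 + 18*x + 3)/(4*x + 1)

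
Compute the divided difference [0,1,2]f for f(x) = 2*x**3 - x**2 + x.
5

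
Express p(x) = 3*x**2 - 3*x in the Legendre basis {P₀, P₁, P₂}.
P₀ + (-3)P₁ + (2)P₂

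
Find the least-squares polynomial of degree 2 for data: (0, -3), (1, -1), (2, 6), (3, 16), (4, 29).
-113/35 + (67/70)x + (25/14)x²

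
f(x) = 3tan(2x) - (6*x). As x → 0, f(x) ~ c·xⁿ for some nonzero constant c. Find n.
3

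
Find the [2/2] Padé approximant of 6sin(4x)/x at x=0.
(24 - 224*x**2/5)/(4*x**2/5 + 1)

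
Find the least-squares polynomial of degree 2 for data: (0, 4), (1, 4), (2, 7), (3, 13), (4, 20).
134/35 + (-53/70)x + (17/14)x²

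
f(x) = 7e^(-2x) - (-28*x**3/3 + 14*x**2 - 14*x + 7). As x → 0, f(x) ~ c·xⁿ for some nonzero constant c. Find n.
4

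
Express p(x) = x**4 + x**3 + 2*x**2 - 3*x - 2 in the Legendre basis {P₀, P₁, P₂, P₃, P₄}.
(-17/15)P₀ + (-12/5)P₁ + (40/21)P₂ + (2/5)P₃ + (8/35)P₄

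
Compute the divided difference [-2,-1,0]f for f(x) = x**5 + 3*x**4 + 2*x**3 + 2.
0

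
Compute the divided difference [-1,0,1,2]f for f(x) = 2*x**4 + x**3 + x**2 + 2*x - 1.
5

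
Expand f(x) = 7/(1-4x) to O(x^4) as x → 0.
7 + 28*x + 112*x**2 + 448*x**3 + O(x**4)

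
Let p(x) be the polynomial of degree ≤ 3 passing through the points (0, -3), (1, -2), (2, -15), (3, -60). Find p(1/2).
-15/8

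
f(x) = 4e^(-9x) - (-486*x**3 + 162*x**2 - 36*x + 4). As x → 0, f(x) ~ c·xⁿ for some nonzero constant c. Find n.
4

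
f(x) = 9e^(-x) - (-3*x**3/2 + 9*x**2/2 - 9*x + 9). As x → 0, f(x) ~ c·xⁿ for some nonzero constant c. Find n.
4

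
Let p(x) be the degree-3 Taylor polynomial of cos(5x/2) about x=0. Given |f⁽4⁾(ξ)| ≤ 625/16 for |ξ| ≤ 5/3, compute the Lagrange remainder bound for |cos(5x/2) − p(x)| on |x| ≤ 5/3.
390625/31104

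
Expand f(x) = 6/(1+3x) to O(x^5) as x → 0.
6 - 18*x + 54*x**2 - 162*x**3 + 486*x**4 + O(x**5)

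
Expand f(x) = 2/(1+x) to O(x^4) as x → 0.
2 - 2*x + 2*x**2 - 2*x**3 + O(x**4)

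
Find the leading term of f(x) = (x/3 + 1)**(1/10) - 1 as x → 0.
x/30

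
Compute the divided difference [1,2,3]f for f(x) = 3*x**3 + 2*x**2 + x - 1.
20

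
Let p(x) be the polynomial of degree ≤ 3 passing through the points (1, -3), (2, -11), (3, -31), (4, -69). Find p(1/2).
-13/8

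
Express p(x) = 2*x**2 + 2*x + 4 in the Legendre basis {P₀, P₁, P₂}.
(14/3)P₀ + (2)P₁ + (4/3)P₂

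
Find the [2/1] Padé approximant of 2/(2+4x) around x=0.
1/(2*x + 1)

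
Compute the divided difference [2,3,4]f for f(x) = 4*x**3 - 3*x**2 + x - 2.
33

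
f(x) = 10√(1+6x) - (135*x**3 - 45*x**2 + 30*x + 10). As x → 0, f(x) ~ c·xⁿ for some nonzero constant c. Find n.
4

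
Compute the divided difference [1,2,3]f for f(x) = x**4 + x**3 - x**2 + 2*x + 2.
30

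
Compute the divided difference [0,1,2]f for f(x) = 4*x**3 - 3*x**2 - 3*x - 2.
9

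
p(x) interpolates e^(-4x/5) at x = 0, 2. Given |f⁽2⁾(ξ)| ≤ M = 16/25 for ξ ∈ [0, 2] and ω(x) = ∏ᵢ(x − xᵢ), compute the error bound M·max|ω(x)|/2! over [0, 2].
8/25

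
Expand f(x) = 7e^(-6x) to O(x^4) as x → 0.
7 - 42*x + 126*x**2 - 252*x**3 + O(x**4)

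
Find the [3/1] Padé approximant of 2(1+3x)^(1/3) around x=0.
(-2*x**3/3 + 2*x**2 + 6*x + 2)/(2*x + 1)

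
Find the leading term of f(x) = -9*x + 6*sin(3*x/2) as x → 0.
-27*x**3/8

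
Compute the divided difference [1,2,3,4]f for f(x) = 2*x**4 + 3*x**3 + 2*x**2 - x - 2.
23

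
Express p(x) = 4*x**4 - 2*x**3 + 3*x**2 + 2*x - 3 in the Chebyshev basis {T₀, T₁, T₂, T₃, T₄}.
(1/2)T₁ + (7/2)T₂ + (-1/2)T₃ + (1/2)T₄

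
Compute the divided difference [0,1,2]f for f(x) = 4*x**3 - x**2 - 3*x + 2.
11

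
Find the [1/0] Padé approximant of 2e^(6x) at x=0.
12*x + 2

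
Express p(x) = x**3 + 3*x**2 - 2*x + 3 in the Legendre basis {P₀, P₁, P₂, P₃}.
(4)P₀ + (-7/5)P₁ + (2)P₂ + (2/5)P₃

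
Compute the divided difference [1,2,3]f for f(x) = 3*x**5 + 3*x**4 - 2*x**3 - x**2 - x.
332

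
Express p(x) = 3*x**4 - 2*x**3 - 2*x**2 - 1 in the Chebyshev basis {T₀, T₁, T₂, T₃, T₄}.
(-7/8)T₀ + (-3/2)T₁ + (1/2)T₂ + (-1/2)T₃ + (3/8)T₄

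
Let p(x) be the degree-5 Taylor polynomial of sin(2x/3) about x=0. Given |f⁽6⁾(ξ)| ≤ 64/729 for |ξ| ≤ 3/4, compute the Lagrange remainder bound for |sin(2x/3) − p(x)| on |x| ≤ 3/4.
1/46080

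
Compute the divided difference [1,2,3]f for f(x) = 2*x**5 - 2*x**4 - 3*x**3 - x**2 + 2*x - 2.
111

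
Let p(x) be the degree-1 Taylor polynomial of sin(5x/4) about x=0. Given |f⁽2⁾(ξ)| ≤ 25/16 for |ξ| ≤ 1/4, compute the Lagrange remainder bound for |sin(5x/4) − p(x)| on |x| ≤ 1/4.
25/512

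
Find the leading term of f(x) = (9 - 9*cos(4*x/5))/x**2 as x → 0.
72/25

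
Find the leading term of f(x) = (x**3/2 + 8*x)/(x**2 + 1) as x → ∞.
x/2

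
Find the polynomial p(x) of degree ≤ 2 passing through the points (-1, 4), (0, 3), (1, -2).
-2*x**2 - 3*x + 3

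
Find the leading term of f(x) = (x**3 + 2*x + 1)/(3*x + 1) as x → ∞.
x**2/3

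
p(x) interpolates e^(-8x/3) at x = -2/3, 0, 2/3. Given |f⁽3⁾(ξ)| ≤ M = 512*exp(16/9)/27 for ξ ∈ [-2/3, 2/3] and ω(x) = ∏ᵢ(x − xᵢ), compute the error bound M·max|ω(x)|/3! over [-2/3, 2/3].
4096*sqrt(3)*exp(16/9)/19683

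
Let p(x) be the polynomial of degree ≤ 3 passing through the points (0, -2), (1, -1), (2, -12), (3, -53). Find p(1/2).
-9/8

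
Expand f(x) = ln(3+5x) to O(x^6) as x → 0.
log(3) + 5*x/3 - 25*x**2/18 + 125*x**3/81 - 625*x**4/324 + 625*x**5/243 + O(x**6)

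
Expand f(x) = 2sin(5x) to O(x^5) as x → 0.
10*x - 125*x**3/3 + O(x**5)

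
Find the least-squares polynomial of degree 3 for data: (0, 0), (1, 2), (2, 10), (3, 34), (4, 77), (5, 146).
19/126 + (-463/756)x + (115/126)x² + (109/108)x³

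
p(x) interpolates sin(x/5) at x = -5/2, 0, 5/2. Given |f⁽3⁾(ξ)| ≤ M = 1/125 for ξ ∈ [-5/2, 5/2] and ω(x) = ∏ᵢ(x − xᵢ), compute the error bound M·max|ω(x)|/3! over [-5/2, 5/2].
sqrt(3)/216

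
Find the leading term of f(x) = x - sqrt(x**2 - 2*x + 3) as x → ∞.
1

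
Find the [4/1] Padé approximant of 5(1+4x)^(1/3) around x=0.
(1280*x**4/243 - 512*x**3/81 + 32*x**2/3 + 64*x/3 + 5)/(44*x/15 + 1)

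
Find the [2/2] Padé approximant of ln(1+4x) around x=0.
4*x*(2*x + 1)/(8*x**2/3 + 4*x + 1)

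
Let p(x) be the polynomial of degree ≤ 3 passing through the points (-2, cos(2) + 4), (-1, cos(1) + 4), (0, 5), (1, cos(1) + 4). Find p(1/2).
cos(2)/16 + 79/16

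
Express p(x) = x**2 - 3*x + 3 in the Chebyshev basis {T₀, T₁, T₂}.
(7/2)T₀ + (-3)T₁ + (1/2)T₂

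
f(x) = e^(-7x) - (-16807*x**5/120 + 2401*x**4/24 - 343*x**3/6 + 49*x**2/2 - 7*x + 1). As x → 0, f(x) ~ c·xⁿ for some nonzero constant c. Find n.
6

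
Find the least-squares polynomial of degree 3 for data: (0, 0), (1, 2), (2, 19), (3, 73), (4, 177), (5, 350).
1/6 + (-421/252)x + (1/42)x² + (103/36)x³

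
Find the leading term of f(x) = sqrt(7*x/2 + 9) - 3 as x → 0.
7*x/12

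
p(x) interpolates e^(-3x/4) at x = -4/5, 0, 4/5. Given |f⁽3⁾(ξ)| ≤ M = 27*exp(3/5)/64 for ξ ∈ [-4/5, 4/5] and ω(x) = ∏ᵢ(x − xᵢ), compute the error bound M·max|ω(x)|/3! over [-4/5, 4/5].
sqrt(3)*exp(3/5)/125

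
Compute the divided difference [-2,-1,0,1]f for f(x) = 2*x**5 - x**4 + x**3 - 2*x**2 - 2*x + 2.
13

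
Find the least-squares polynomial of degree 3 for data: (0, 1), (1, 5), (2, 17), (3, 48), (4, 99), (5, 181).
68/63 + (331/378)x + (14/9)x² + (59/54)x³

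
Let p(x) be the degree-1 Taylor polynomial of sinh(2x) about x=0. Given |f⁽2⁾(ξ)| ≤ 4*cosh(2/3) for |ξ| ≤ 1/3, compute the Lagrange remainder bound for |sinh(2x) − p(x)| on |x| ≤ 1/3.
2*cosh(2/3)/9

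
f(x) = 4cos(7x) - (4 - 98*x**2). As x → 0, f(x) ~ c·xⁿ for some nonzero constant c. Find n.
4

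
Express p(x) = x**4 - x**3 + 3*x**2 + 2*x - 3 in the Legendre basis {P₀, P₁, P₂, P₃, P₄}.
(-9/5)P₀ + (7/5)P₁ + (18/7)P₂ + (-2/5)P₃ + (8/35)P₄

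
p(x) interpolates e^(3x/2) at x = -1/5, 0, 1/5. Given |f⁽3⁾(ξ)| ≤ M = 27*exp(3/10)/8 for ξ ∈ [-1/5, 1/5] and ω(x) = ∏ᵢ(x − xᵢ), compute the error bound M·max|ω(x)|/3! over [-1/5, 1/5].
sqrt(3)*exp(3/10)/1000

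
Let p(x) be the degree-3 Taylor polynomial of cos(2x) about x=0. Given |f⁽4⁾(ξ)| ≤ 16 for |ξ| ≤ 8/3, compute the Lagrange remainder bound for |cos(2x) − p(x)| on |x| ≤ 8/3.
8192/243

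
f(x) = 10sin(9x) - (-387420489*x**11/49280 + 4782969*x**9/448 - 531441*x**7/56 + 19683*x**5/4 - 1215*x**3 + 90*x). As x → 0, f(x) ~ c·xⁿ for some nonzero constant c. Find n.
13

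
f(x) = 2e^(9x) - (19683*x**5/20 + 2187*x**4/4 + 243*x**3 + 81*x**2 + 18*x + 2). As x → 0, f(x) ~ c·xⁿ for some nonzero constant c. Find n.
6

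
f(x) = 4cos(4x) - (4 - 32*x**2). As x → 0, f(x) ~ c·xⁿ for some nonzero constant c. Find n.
4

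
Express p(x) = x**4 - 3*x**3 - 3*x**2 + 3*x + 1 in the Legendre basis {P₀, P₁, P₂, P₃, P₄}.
(1/5)P₀ + (6/5)P₁ + (-10/7)P₂ + (-6/5)P₃ + (8/35)P₄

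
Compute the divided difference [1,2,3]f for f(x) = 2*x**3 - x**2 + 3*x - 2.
11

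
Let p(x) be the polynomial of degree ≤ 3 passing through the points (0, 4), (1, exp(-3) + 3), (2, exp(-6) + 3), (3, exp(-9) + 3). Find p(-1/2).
(-35*exp(6) - 5 + 21*exp(3) + 83*exp(9))*exp(-9)/16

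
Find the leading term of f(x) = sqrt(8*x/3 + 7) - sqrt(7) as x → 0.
4*sqrt(7)*x/21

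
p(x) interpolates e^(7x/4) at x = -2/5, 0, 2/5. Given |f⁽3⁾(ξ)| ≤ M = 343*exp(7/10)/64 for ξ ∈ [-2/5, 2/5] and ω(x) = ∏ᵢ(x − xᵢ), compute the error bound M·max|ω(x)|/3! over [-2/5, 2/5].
343*sqrt(3)*exp(7/10)/27000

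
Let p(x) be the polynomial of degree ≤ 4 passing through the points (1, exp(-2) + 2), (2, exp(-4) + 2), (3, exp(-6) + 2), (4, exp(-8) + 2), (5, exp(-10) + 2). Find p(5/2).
(-5*exp(8) - 20*exp(2) + 3 + 90*exp(4) + 60*exp(6) + 256*exp(10))*exp(-10)/128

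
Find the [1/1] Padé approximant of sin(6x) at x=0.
6*x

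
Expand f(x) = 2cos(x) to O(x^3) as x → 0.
2 - x**2 + O(x**3)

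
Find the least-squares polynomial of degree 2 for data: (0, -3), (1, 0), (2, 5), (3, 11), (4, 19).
-106/35 + (33/14)x + (11/14)x²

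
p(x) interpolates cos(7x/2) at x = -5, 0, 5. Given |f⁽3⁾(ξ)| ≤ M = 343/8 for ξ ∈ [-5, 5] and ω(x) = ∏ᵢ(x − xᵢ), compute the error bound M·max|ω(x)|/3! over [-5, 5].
42875*sqrt(3)/216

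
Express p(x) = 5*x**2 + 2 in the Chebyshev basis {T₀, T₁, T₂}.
(9/2)T₀ + (5/2)T₂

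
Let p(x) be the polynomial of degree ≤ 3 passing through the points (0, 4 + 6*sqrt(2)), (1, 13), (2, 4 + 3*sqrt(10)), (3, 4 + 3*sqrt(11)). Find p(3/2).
-3*sqrt(11)/16 - 3*sqrt(2)/8 + 27*sqrt(10)/16 + 145/16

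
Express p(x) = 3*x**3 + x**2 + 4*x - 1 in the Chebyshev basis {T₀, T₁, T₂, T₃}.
(-1/2)T₀ + (25/4)T₁ + (1/2)T₂ + (3/4)T₃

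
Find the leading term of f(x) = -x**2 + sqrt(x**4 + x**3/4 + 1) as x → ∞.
x/8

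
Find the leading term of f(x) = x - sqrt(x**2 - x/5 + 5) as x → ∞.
1/10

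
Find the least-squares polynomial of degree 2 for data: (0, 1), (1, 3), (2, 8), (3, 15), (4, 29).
46/35 + (-22/35)x + (13/7)x²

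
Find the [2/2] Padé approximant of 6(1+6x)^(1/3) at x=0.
(56*x**2 + 42*x + 6)/(10*x**2/3 + 5*x + 1)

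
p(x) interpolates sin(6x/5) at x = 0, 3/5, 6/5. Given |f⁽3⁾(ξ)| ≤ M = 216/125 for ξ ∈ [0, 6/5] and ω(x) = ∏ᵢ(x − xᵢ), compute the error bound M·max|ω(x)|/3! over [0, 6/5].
216*sqrt(3)/15625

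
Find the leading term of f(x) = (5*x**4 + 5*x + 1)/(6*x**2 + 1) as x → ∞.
5*x**2/6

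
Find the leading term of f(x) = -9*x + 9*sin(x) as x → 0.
-3*x**3/2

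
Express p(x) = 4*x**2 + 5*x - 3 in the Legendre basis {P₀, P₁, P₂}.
(-5/3)P₀ + (5)P₁ + (8/3)P₂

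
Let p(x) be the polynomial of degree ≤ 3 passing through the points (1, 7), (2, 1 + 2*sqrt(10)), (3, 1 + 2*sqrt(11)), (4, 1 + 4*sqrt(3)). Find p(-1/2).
-189*sqrt(10)/8 - 35*sqrt(3)/4 + 323/8 + 135*sqrt(11)/8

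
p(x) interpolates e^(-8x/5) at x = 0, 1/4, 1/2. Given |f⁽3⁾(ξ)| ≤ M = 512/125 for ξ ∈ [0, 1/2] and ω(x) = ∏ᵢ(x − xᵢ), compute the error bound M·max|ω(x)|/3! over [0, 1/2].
8*sqrt(3)/3375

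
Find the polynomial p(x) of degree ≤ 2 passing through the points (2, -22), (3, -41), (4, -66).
-3*x**2 - 4*x - 2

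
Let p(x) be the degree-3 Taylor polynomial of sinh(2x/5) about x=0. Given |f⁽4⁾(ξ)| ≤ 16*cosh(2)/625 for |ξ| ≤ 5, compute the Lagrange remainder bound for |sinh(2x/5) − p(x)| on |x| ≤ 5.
2*cosh(2)/3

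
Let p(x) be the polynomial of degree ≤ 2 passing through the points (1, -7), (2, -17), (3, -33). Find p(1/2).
-17/4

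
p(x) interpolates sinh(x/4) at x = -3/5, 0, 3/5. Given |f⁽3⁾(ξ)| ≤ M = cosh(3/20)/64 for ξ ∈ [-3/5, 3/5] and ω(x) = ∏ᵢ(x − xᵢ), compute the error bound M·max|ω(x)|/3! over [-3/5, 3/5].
sqrt(3)*cosh(3/20)/8000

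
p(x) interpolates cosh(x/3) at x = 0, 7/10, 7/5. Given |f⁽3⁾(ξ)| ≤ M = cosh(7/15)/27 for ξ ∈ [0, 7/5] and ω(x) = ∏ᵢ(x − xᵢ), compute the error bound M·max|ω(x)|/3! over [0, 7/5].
343*sqrt(3)*cosh(7/15)/729000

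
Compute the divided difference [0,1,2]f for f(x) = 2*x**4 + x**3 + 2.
17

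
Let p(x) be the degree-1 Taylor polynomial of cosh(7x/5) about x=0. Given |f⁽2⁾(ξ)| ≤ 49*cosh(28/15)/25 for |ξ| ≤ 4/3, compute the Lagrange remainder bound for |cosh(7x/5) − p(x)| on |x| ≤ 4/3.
392*cosh(28/15)/225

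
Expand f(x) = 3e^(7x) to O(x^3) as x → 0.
3 + 21*x + 147*x**2/2 + O(x**3)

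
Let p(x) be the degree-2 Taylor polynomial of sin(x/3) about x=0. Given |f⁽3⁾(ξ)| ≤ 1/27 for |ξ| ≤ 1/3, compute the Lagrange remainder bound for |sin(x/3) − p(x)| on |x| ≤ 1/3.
1/4374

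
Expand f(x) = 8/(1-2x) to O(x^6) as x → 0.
8 + 16*x + 32*x**2 + 64*x**3 + 128*x**4 + 256*x**5 + O(x**6)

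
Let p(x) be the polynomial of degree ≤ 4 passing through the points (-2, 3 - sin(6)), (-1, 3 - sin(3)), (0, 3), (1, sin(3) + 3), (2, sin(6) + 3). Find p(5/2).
35*sin(6)/16 - 15*sin(3)/8 + 3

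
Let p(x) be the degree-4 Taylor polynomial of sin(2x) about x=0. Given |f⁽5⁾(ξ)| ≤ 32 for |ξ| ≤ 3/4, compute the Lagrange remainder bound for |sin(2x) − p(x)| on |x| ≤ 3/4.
81/1280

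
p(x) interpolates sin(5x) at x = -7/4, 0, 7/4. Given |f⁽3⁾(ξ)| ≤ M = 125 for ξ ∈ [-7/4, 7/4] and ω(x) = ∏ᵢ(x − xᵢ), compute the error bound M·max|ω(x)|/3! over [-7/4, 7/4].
42875*sqrt(3)/1728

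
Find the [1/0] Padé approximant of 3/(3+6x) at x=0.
1 - 2*x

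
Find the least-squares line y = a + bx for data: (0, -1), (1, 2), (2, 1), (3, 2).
a = -1/5, b = 4/5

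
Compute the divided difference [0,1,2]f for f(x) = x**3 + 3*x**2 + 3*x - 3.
6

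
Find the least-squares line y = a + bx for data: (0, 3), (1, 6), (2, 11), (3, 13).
a = 3, b = 7/2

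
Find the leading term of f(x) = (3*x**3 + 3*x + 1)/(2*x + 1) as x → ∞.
3*x**2/2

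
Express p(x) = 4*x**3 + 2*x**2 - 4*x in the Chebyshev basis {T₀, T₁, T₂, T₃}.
T₀ - T₁ + T₂ + T₃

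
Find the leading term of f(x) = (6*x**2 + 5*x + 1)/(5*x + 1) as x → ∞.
6*x/5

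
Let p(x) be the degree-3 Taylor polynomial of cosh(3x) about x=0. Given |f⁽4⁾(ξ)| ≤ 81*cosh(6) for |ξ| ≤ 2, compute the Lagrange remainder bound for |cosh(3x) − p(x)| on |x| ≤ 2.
54*cosh(6)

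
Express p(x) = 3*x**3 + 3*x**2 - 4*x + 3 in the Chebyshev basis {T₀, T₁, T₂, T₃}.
(9/2)T₀ + (-7/4)T₁ + (3/2)T₂ + (3/4)T₃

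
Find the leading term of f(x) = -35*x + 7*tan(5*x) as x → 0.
875*x**3/3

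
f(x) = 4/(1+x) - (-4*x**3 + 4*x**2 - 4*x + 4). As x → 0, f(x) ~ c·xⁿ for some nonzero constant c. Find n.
4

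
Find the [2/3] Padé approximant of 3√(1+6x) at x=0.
(189*x**2/4 + 126*x/5 + 3)/(-27*x**3/20 + 81*x**2/20 + 27*x/5 + 1)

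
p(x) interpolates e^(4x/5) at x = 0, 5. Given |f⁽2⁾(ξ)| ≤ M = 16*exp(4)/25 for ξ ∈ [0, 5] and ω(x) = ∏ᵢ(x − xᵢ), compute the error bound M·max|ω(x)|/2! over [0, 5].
2*exp(4)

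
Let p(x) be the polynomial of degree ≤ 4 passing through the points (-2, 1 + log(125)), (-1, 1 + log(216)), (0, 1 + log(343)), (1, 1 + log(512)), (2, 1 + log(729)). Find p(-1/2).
1 + log(147*3**(35/64)*5**(113/128)*7**(7/64)/5)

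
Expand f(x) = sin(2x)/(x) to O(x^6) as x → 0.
2 - 4*x**2/3 + 4*x**4/15 + O(x**6)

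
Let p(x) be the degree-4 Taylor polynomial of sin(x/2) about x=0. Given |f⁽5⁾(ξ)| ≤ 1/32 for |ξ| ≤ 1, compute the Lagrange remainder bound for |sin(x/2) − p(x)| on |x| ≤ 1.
1/3840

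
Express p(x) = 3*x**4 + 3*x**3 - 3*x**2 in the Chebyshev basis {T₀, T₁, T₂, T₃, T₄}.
(-3/8)T₀ + (9/4)T₁ + (3/4)T₃ + (3/8)T₄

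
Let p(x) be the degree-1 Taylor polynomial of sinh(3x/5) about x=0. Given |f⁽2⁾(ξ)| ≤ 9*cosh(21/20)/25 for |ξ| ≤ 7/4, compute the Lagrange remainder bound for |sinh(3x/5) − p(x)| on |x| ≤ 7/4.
441*cosh(21/20)/800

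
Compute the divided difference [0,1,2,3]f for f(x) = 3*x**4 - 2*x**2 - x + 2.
18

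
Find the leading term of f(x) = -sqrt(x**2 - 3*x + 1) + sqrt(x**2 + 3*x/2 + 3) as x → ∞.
9/4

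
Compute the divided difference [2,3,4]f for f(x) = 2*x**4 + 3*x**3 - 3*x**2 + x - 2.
134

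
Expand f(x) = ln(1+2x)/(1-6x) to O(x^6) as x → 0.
2*x + 10*x**2 + 188*x**3/3 + 372*x**4 + 11192*x**5/5 + O(x**6)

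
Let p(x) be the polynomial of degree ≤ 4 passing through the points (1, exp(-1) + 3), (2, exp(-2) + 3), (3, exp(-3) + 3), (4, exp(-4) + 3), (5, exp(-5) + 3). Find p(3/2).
(-70*exp(2) - 5 + 28*e + 35*exp(4) + 140*exp(3) + 384*exp(5))*exp(-5)/128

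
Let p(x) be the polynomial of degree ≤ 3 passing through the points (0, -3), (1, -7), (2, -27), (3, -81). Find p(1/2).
-33/8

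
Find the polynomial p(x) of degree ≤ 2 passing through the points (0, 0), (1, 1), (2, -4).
-3*x**2 + 4*x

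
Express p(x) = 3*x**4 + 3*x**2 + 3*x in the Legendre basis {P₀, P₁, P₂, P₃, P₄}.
(8/5)P₀ + (3)P₁ + (26/7)P₂ + (24/35)P₄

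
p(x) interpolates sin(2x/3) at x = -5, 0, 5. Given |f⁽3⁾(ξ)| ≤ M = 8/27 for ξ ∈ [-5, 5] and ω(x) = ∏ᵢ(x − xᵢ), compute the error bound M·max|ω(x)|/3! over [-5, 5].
1000*sqrt(3)/729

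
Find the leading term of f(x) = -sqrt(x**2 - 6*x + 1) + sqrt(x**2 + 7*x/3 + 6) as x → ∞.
25/6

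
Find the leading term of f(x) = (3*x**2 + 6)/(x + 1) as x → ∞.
3*x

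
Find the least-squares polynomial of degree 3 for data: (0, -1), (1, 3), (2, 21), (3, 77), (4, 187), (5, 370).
-7/9 + (421/378)x + (-319/252)x² + (343/108)x³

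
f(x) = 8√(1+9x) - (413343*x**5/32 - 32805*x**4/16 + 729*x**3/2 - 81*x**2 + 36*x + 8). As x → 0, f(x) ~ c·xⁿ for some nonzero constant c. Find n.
6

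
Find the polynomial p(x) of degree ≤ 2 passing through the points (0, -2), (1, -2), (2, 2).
2*x**2 - 2*x - 2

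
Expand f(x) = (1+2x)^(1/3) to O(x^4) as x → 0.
1 + 2*x/3 - 4*x**2/9 + 40*x**3/81 + O(x**4)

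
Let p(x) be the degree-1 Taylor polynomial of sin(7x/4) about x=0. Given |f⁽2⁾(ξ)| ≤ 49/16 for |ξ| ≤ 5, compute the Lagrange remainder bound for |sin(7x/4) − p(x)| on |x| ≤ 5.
1225/32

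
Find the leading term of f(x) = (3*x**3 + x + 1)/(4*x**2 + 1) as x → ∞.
3*x/4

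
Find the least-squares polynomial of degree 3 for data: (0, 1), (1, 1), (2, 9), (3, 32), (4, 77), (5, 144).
11/9 + (-215/54)x + (83/36)x² + (91/108)x³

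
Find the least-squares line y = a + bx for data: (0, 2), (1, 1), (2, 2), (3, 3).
a = 7/5, b = 2/5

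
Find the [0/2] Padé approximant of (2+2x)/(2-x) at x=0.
1/(3*x**2/2 - 3*x/2 + 1)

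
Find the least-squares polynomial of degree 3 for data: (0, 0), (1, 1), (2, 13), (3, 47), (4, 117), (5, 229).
17/126 + (-1247/756)x + (47/126)x² + (197/108)x³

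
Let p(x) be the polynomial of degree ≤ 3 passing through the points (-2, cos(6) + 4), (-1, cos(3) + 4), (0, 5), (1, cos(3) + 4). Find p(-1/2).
cos(3)/2 - cos(6)/16 + 73/16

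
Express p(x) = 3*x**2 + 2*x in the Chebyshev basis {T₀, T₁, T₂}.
(3/2)T₀ + (2)T₁ + (3/2)T₂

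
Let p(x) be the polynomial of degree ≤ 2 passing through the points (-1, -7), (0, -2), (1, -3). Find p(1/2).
-7/4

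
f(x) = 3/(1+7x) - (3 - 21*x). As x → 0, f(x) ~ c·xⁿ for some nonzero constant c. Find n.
2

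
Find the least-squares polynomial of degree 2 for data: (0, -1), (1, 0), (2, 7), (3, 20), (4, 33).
-53/35 + (8/35)x + (15/7)x²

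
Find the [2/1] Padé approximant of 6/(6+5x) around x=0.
1/(5*x/6 + 1)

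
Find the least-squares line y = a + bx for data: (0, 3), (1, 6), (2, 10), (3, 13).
a = 29/10, b = 17/5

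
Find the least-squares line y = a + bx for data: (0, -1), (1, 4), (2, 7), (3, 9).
a = -1/5, b = 33/10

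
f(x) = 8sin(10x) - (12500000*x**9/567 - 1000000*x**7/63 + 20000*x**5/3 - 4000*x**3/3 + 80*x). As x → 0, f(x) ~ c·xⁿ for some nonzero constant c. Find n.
11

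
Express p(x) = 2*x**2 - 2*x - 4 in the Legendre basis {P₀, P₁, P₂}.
(-10/3)P₀ + (-2)P₁ + (4/3)P₂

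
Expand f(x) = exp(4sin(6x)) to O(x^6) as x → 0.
1 + 24*x + 288*x**2 + 2160*x**3 + 10368*x**4 + 125712*x**5/5 + O(x**6)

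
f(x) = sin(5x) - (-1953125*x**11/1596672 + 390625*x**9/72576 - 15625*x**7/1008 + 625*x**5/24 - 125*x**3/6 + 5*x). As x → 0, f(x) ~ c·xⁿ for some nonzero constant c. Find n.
13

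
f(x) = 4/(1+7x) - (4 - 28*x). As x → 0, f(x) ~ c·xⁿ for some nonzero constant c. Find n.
2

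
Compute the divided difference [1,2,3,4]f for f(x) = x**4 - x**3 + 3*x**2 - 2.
9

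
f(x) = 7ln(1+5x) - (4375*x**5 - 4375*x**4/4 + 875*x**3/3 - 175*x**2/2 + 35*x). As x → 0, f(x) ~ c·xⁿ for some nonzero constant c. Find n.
6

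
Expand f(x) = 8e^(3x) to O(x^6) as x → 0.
8 + 24*x + 36*x**2 + 36*x**3 + 27*x**4 + 81*x**5/5 + O(x**6)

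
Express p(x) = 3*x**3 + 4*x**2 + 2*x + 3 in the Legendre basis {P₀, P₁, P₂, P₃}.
(13/3)P₀ + (19/5)P₁ + (8/3)P₂ + (6/5)P₃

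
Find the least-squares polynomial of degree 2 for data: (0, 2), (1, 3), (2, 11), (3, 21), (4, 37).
62/35 + (-12/35)x + (16/7)x²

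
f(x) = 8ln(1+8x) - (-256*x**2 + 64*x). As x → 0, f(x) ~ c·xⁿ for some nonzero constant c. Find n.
3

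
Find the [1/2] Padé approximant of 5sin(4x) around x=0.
20*x/(8*x**2/3 + 1)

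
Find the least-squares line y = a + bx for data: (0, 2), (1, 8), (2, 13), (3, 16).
a = 27/10, b = 47/10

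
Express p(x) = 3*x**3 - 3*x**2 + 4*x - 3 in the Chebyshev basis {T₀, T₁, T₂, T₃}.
(-9/2)T₀ + (25/4)T₁ + (-3/2)T₂ + (3/4)T₃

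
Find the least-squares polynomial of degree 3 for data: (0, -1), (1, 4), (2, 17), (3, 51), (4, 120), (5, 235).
-17/18 + (3743/756)x + (-577/252)x² + (58/27)x³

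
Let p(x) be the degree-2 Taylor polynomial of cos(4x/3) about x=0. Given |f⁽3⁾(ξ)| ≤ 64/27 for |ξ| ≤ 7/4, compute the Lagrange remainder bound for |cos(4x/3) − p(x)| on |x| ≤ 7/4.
343/162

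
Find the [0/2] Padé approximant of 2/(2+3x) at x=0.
1/(3*x/2 + 1)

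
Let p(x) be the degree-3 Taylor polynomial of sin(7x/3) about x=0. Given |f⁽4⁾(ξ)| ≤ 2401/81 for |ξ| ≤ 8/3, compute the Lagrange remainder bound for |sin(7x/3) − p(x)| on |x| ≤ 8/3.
1229312/19683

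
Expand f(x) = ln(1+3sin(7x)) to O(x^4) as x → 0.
21*x - 441*x**2/2 + 5831*x**3/2 + O(x**4)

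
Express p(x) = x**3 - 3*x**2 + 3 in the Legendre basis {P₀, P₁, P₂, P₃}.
(2)P₀ + (3/5)P₁ + (-2)P₂ + (2/5)P₃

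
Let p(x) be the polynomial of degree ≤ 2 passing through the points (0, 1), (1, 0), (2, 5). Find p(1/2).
-1/4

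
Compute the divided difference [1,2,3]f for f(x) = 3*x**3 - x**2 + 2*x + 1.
17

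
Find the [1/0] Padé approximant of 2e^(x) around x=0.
2*x + 2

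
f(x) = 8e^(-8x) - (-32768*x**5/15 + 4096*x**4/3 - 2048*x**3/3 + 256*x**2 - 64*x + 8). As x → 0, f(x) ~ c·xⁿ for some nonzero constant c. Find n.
6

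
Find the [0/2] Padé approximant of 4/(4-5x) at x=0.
1/(1 - 5*x/4)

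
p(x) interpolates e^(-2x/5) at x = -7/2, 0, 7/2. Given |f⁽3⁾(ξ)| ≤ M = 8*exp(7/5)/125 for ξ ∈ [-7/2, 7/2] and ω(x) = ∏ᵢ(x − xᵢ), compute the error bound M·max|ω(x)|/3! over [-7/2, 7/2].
343*sqrt(3)*exp(7/5)/3375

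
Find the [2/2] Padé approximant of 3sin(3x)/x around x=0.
(9 - 189*x**2/20)/(9*x**2/20 + 1)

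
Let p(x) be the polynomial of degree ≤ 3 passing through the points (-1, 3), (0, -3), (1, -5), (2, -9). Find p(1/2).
-33/8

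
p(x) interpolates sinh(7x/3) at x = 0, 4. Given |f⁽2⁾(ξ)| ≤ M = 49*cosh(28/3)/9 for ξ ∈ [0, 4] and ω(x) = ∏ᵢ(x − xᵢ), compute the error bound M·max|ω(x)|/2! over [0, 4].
98*cosh(28/3)/9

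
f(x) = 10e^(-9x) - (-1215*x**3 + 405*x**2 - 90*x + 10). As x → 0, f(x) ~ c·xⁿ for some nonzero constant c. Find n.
4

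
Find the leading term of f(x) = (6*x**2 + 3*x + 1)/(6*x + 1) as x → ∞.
x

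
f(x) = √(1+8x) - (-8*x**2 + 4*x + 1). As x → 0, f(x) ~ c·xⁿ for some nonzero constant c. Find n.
3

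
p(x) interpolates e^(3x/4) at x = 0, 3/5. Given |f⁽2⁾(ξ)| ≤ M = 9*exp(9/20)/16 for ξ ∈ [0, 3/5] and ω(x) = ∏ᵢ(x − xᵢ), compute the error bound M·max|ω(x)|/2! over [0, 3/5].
81*exp(9/20)/3200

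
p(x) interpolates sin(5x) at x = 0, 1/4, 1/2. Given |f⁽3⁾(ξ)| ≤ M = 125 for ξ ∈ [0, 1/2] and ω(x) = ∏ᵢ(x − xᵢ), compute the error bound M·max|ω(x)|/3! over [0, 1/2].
125*sqrt(3)/1728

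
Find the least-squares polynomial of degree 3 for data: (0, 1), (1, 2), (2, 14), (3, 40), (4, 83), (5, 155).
5/7 + (-11/21)x + (47/28)x² + (11/12)x³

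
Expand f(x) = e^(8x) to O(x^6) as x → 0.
1 + 8*x + 32*x**2 + 256*x**3/3 + 512*x**4/3 + 4096*x**5/15 + O(x**6)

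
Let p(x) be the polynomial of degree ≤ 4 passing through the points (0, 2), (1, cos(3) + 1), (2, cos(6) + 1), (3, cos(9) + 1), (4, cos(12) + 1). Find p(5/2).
15*cos(9)/32 - 5*cos(12)/128 - 5*cos(3)/32 + 45*cos(6)/64 + 131/128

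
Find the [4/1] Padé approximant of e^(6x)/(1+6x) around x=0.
(318*x**4/5 + 168*x**3/5 + 18*x**2 + 88*x/15 + 1)/(88*x/15 + 1)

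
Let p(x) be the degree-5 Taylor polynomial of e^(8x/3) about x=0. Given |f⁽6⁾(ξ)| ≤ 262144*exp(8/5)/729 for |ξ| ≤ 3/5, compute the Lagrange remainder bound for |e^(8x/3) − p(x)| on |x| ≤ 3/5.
16384*exp(8/5)/703125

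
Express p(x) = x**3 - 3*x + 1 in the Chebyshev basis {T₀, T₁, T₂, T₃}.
T₀ + (-9/4)T₁ + (1/4)T₃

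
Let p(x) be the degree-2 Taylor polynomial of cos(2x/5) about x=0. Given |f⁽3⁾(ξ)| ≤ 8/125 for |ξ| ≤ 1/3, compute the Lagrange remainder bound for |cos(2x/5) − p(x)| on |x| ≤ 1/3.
4/10125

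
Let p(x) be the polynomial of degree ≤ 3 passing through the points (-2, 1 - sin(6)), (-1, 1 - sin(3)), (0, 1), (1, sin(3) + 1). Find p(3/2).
5*sin(6)/16 + 7*sin(3)/8 + 1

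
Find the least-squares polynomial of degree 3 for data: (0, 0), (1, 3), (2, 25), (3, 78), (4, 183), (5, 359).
-37/126 + (1759/756)x + (-19/18)x² + (323/108)x³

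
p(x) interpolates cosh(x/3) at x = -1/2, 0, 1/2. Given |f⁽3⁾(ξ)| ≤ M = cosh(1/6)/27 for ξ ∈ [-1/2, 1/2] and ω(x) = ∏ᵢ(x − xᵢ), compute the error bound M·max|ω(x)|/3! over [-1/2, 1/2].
sqrt(3)*cosh(1/6)/5832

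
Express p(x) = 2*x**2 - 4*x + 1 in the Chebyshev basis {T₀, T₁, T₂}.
(2)T₀ + (-4)T₁ + T₂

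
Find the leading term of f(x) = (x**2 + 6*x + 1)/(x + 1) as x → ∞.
x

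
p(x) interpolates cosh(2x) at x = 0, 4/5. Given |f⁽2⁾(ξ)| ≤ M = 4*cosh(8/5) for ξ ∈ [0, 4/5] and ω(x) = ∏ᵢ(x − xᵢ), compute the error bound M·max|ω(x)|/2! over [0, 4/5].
8*cosh(8/5)/25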